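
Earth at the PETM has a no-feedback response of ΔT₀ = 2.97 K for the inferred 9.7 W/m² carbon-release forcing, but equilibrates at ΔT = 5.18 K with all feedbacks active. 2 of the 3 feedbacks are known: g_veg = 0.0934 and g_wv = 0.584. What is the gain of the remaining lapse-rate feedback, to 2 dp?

-0.25

Amplification A = ΔT/ΔT₀ = 5.18/2.97 = 1.744.
Total gain g = 1 − 1/A = 1 − 1/1.744 = 0.4266.
Known gains sum to 0.0934 + 0.584 = 0.6774.
g_lr = 0.4266 − 0.6774 = -0.25.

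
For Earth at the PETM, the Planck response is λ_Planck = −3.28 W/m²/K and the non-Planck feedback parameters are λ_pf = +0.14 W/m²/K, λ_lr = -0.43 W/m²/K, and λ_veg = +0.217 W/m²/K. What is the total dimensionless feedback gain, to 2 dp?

-0.02

Convert to gains: g_pf = 0.14/3.28 = 0.04268; g_lr = -0.43/3.28 = -0.1311; g_veg = 0.217/3.28 = 0.06616.
Total gain g = -0.02226.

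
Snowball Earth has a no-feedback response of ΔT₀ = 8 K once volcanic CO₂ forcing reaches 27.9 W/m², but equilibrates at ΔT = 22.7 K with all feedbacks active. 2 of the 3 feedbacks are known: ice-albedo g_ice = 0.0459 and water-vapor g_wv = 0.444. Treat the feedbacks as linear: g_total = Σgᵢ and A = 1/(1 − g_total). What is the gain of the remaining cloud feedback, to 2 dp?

0.16

Amplification A = ΔT/ΔT₀ = 22.7/8 = 2.837.
Total gain g = 1 − 1/A = 1 − 1/2.837 = 0.6475.
Known gains sum to 0.0459 + 0.444 = 0.4899.
g_cld = 0.6475 − 0.4899 = 0.16.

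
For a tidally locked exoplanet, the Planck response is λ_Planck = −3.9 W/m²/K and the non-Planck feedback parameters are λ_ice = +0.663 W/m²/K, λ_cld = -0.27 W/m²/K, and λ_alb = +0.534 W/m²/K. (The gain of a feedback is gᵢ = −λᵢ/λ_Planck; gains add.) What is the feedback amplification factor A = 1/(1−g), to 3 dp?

1.312

Convert to gains: g_ice = 0.663/3.9 = 0.17; g_cld = -0.27/3.9 = -0.06923; g_alb = 0.534/3.9 = 0.1369.
Total gain g = 0.23767.
A = 1/(1 − 0.23767) = 1.312.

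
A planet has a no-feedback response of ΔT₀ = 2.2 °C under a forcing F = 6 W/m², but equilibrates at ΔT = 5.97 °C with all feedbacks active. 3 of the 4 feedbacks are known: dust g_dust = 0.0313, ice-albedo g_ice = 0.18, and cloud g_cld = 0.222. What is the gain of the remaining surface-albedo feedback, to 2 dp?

Amplification A = ΔT/ΔT₀ = 5.97/2.2 = 2.714.
Total gain g = 1 − 1/A = 1 − 1/2.714 = 0.6315.
Known gains sum to 0.0313 + 0.18 + 0.222 = 0.4333.
g_alb = 0.6315 − 0.4333 = 0.20.

0.20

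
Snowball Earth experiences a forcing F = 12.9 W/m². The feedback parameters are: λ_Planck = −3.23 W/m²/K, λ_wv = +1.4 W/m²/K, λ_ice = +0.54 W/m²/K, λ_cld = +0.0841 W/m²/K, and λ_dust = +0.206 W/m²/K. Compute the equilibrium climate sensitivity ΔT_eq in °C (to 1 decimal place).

Net feedback parameter λ = (−3.23) + (+1.4) + (+0.54) + (+0.0841) + (+0.206) = -0.9999 W/m²/K.
ΔT = −F/λ = −12.9/(-0.9999) = 12.9 °C.

12.9 °C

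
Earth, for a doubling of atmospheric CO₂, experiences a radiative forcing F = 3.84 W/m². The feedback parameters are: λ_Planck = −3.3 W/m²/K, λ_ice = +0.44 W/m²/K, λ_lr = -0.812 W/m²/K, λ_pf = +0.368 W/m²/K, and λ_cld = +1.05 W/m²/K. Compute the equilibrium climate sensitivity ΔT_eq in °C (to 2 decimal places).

Net feedback parameter λ = (−3.3) + (+0.44) + (-0.812) + (+0.368) + (+1.05) = -2.254 W/m²/K.
ΔT = −F/λ = −3.84/(-2.254) = 1.70 °C.

1.70 °C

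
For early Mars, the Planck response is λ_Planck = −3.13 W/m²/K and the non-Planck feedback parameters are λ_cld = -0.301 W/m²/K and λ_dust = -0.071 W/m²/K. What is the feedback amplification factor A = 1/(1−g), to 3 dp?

0.894

Convert to gains: g_cld = -0.301/3.13 = -0.09617; g_dust = -0.071/3.13 = -0.02268.
Total gain g = -0.11885.
A = 1/(1 + 0.11885) = 0.894.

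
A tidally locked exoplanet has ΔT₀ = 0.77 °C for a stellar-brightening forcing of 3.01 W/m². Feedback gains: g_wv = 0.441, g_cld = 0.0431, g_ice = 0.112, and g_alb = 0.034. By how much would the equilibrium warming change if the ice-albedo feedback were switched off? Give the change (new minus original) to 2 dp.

-0.48 °C

Original: g = 0.6301, ΔT = 0.77/(1−0.6301) = 2.0816 °C.
Without ice-albedo: g' = 0.5181, ΔT' = 0.77/(1−0.5181) = 1.5978 °C.
Change = 1.5978 − 2.0816 = -0.48 °C.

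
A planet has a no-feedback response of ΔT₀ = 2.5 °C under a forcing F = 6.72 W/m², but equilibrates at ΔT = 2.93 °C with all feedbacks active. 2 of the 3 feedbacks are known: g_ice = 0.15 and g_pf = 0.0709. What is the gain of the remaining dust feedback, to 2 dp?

Amplification A = ΔT/ΔT₀ = 2.93/2.5 = 1.172.
Total gain g = 1 − 1/A = 1 − 1/1.172 = 0.1468.
Known gains sum to 0.15 + 0.0709 = 0.2209.
g_dust = 0.1468 − 0.2209 = -0.07.

-0.07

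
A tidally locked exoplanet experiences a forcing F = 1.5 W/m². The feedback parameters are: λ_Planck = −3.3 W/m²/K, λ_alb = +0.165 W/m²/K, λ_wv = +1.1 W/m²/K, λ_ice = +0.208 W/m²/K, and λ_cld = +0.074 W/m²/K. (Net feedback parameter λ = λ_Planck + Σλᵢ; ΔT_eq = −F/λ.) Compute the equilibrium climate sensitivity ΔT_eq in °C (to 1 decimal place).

Net feedback parameter λ = (−3.3) + (+0.165) + (+1.1) + (+0.208) + (+0.074) = -1.753 W/m²/K.
ΔT = −F/λ = −1.5/(-1.753) = 0.9 °C.

0.9 °C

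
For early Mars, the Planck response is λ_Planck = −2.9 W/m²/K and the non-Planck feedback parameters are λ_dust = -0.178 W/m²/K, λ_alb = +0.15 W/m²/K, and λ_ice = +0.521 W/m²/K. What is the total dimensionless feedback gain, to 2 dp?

Convert to gains: g_dust = -0.178/2.9 = -0.06138; g_alb = 0.15/2.9 = 0.05172; g_ice = 0.521/2.9 = 0.1797.
Total gain g = 0.17004.

0.17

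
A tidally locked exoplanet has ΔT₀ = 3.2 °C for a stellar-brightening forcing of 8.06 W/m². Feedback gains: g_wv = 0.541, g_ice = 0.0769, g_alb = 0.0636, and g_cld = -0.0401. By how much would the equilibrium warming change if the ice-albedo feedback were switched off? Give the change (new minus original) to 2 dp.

Original: g = 0.6414, ΔT = 3.2/(1−0.6414) = 8.9236 °C.
Without ice-albedo: g' = 0.5645, ΔT' = 3.2/(1−0.5645) = 7.3479 °C.
Change = 7.3479 − 8.9236 = -1.58 °C.

-1.58 °C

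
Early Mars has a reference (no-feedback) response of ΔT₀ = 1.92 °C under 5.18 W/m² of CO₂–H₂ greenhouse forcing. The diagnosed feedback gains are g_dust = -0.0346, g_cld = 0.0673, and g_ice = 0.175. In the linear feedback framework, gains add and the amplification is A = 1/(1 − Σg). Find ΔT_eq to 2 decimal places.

2.42 °C

Total gain g = -0.0346 + 0.0673 + 0.175 = 0.2077.
Amplification A = 1/(1 − 0.2077) = 1.262.
ΔT = 1.92 × 1.262 = 2.42 °C.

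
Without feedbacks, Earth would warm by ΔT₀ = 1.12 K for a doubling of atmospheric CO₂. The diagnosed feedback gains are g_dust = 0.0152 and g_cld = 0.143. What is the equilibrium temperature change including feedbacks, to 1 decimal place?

1.3 K

Total gain g = 0.0152 + 0.143 = 0.1582.
Amplification A = 1/(1 − 0.1582) = 1.188.
ΔT = 1.12 × 1.188 = 1.3 K.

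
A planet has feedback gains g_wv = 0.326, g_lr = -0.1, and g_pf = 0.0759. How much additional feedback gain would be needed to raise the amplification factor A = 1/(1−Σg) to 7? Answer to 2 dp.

0.56

Current total gain = 0.3019.
Target gain for A = 7: g* = 1 − 1/7 = 0.8571.
Additional gain needed = 0.8571 − 0.3019 = 0.56.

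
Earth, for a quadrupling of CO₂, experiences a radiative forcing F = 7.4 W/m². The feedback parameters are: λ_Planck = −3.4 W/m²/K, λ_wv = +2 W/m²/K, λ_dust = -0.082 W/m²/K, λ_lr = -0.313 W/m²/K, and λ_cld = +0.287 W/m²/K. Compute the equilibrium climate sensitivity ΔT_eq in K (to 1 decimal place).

Net feedback parameter λ = (−3.4) + (+2) + (-0.082) + (-0.313) + (+0.287) = -1.508 W/m²/K.
ΔT = −F/λ = −7.4/(-1.508) = 4.9 K.

4.9 K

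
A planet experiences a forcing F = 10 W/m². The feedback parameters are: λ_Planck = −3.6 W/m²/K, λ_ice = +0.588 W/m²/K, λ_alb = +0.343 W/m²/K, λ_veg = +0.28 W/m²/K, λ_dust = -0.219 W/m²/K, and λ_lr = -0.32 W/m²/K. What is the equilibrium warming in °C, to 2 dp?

3.42 °C

Net feedback parameter λ = (−3.6) + (+0.588) + (+0.343) + (+0.28) + (-0.219) + (-0.32) = -2.928 W/m²/K.
ΔT = −F/λ = −10/(-2.928) = 3.42 °C.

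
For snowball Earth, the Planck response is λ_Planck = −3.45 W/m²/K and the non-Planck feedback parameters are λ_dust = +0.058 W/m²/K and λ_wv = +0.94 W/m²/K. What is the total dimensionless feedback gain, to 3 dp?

0.289

Convert to gains: g_dust = 0.058/3.45 = 0.01681; g_wv = 0.94/3.45 = 0.2725.
Total gain g = 0.28931.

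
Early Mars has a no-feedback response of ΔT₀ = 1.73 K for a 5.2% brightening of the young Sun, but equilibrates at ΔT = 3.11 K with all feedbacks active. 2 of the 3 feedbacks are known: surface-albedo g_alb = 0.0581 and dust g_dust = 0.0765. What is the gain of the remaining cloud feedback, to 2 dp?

Amplification A = ΔT/ΔT₀ = 3.11/1.73 = 1.798.
Total gain g = 1 − 1/A = 1 − 1/1.798 = 0.4438.
Known gains sum to 0.0581 + 0.0765 = 0.1346.
g_cld = 0.4438 − 0.1346 = 0.31.

0.31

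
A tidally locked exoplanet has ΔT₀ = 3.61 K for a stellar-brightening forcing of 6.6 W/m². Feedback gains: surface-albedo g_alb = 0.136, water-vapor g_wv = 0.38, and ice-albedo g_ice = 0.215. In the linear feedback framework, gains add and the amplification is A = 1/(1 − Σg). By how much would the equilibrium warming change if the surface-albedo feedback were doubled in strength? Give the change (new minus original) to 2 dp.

13.72 K

Original: g = 0.731, ΔT = 3.61/(1−0.731) = 13.4201 K.
With doubled surface-albedo: g' = 0.867, ΔT' = 3.61/(1−0.867) = 27.1429 K.
Change = 27.1429 − 13.4201 = 13.72 K.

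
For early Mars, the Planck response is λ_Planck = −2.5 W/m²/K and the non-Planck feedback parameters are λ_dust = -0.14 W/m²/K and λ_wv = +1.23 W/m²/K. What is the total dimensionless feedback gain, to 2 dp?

0.44

Convert to gains: g_dust = -0.14/2.5 = -0.056; g_wv = 1.23/2.5 = 0.492.
Total gain g = 0.436.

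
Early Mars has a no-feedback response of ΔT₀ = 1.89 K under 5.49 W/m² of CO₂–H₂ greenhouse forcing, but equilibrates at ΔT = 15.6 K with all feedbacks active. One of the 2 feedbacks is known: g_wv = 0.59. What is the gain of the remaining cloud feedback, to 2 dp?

Amplification A = ΔT/ΔT₀ = 15.6/1.89 = 8.254.
Total gain g = 1 − 1/A = 1 − 1/8.254 = 0.8788.
The known gain is 0.59.
g_cld = 0.8788 − 0.59 = 0.29.

0.29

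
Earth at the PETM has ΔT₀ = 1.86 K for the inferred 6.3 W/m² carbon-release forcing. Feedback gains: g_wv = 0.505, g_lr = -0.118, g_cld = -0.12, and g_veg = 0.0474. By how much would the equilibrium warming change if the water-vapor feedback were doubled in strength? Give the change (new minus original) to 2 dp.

7.59 K

Original: g = 0.3144, ΔT = 1.86/(1−0.3144) = 2.7130 K.
With doubled water-vapor: g' = 0.8194, ΔT' = 1.86/(1−0.8194) = 10.2990 K.
Change = 10.2990 − 2.7130 = 7.59 K.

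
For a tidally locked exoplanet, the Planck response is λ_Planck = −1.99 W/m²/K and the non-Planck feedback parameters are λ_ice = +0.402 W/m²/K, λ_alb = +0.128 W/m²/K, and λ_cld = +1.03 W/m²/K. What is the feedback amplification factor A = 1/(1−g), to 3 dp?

Convert to gains: g_ice = 0.402/1.99 = 0.202; g_alb = 0.128/1.99 = 0.06432; g_cld = 1.03/1.99 = 0.5176.
Total gain g = 0.78392.
A = 1/(1 − 0.78392) = 4.628.

4.628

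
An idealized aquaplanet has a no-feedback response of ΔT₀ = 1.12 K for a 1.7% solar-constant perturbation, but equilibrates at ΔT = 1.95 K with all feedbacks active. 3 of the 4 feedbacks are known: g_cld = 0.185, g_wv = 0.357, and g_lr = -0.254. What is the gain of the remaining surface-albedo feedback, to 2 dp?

Amplification A = ΔT/ΔT₀ = 1.95/1.12 = 1.741.
Total gain g = 1 − 1/A = 1 − 1/1.741 = 0.4256.
Known gains sum to 0.185 + 0.357 − 0.254 = 0.288.
g_alb = 0.4256 − 0.288 = 0.14.

0.14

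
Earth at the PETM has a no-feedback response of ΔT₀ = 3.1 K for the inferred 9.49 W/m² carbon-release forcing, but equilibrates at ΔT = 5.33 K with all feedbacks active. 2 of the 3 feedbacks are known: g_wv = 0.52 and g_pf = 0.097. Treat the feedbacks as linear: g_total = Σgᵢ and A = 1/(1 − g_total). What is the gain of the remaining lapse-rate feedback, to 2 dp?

-0.20

Amplification A = ΔT/ΔT₀ = 5.33/3.1 = 1.719.
Total gain g = 1 − 1/A = 1 − 1/1.719 = 0.4183.
Known gains sum to 0.52 + 0.097 = 0.617.
g_lr = 0.4183 − 0.617 = -0.20.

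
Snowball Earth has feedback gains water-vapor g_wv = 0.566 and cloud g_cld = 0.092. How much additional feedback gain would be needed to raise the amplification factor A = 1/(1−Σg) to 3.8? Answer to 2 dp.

Current total gain = 0.658.
Target gain for A = 3.8: g* = 1 − 1/3.8 = 0.7368.
Additional gain needed = 0.7368 − 0.658 = 0.08.

0.08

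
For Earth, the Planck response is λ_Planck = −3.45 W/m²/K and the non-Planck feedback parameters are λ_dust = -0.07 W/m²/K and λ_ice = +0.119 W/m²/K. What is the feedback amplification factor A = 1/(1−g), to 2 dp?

Convert to gains: g_dust = -0.07/3.45 = -0.02029; g_ice = 0.119/3.45 = 0.03449.
Total gain g = 0.0142.
A = 1/(1 − 0.0142) = 1.01.

1.01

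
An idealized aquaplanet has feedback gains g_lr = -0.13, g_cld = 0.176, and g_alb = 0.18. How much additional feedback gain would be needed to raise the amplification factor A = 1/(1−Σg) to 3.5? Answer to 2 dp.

Current total gain = 0.226.
Target gain for A = 3.5: g* = 1 − 1/3.5 = 0.7143.
Additional gain needed = 0.7143 − 0.226 = 0.49.

0.49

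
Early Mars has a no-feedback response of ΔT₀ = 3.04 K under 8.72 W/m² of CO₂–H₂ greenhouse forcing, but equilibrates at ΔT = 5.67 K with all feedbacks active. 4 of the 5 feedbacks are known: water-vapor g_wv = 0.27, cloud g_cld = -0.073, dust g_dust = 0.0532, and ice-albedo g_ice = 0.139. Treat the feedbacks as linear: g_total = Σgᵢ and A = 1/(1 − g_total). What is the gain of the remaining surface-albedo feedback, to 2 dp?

Amplification A = ΔT/ΔT₀ = 5.67/3.04 = 1.865.
Total gain g = 1 − 1/A = 1 − 1/1.865 = 0.4638.
Known gains sum to 0.27 − 0.073 + 0.0532 + 0.139 = 0.3892.
g_alb = 0.4638 − 0.3892 = 0.07.

0.07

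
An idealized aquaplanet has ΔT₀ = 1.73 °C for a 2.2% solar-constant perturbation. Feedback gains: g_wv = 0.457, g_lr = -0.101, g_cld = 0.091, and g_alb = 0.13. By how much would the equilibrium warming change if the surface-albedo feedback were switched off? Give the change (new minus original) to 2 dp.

-0.96 °C

Original: g = 0.577, ΔT = 1.73/(1−0.577) = 4.0898 °C.
Without surface-albedo: g' = 0.447, ΔT' = 1.73/(1−0.447) = 3.1284 °C.
Change = 3.1284 − 4.0898 = -0.96 °C.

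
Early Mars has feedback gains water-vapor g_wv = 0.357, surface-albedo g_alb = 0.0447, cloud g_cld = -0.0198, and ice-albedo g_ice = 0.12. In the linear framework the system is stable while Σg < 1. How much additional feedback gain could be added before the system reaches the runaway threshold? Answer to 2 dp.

Current total gain = 0.357 + 0.0447 − 0.0198 + 0.12 = 0.5019.
Margin to runaway = 1 − 0.5019 = 0.50.

0.50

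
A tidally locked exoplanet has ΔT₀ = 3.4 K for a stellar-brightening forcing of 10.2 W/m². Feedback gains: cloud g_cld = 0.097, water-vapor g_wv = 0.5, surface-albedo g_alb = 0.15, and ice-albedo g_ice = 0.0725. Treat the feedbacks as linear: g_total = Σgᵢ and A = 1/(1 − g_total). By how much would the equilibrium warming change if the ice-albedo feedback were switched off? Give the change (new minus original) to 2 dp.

Original: g = 0.8195, ΔT = 3.4/(1−0.8195) = 18.8366 K.
Without ice-albedo: g' = 0.747, ΔT' = 3.4/(1−0.747) = 13.4387 K.
Change = 13.4387 − 18.8366 = -5.40 K.

-5.40 K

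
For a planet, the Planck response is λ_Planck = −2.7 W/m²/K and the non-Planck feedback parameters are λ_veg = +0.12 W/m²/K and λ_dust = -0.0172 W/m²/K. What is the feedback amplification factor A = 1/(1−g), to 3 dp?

1.040

Convert to gains: g_veg = 0.12/2.7 = 0.04444; g_dust = -0.0172/2.7 = -0.00637.
Total gain g = 0.03807.
A = 1/(1 − 0.03807) = 1.040.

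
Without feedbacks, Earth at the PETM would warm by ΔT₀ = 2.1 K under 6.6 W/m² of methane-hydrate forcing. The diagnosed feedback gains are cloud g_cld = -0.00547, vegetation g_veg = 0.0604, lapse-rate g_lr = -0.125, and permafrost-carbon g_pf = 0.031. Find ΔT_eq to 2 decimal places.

2.02 K

Total gain g = -0.00547 + 0.0604 − 0.125 + 0.031 = -0.03907.
Amplification A = 1/(1 + 0.03907) = 0.9624.
ΔT = 2.1 × 0.9624 = 2.02 K.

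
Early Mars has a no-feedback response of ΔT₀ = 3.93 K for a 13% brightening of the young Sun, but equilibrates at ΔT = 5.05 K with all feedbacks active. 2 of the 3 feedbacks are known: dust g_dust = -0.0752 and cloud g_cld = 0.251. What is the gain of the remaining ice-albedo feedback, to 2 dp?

0.05

Amplification A = ΔT/ΔT₀ = 5.05/3.93 = 1.285.
Total gain g = 1 − 1/A = 1 − 1/1.285 = 0.2218.
Known gains sum to -0.0752 + 0.251 = 0.1758.
g_ice = 0.2218 − 0.1758 = 0.05.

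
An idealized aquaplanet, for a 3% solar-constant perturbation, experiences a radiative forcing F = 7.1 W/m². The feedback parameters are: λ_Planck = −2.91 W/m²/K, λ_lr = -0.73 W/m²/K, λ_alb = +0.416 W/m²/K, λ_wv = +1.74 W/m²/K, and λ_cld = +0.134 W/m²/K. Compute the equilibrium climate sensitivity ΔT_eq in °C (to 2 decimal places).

5.26 °C

Net feedback parameter λ = (−2.91) + (-0.73) + (+0.416) + (+1.74) + (+0.134) = -1.35 W/m²/K.
ΔT = −F/λ = −7.1/(-1.35) = 5.26 °C.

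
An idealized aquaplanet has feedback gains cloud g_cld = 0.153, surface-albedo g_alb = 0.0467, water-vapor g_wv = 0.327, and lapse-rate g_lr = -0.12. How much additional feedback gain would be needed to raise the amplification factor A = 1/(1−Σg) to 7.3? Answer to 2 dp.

Current total gain = 0.4067.
Target gain for A = 7.3: g* = 1 − 1/7.3 = 0.863.
Additional gain needed = 0.863 − 0.4067 = 0.46.

0.46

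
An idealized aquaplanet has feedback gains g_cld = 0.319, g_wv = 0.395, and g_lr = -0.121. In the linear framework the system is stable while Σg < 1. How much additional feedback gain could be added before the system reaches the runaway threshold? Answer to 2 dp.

Current total gain = 0.319 + 0.395 − 0.121 = 0.593.
Margin to runaway = 1 − 0.593 = 0.41.

0.41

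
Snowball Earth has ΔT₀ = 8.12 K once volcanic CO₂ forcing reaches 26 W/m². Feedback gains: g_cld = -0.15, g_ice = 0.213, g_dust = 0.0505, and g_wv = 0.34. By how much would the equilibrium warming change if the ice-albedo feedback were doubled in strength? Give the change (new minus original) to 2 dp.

9.49 K

Original: g = 0.4535, ΔT = 8.12/(1−0.4535) = 14.8582 K.
With doubled ice-albedo: g' = 0.6665, ΔT' = 8.12/(1−0.6665) = 24.3478 K.
Change = 24.3478 − 14.8582 = 9.49 K.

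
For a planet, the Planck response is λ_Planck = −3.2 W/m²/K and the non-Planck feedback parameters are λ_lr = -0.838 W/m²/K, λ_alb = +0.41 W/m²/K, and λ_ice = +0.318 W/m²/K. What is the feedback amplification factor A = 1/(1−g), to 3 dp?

Convert to gains: g_lr = -0.838/3.2 = -0.2619; g_alb = 0.41/3.2 = 0.1281; g_ice = 0.318/3.2 = 0.09937.
Total gain g = -0.03443.
A = 1/(1 + 0.03443) = 0.967.

0.967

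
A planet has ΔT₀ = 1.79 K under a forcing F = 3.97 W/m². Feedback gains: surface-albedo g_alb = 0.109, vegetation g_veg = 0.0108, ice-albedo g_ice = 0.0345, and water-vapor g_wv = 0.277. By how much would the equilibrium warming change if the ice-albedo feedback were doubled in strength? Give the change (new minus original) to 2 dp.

Original: g = 0.4313, ΔT = 1.79/(1−0.4313) = 3.1475 K.
With doubled ice-albedo: g' = 0.4658, ΔT' = 1.79/(1−0.4658) = 3.3508 K.
Change = 3.3508 − 3.1475 = 0.20 K.

0.20 K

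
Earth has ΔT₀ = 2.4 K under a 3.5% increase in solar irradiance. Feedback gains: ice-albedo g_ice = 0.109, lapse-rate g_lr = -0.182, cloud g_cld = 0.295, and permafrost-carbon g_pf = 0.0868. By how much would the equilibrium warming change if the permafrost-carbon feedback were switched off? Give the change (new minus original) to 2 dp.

-0.39 K

Original: g = 0.3088, ΔT = 2.4/(1−0.3088) = 3.4722 K.
Without permafrost-carbon: g' = 0.222, ΔT' = 2.4/(1−0.222) = 3.0848 K.
Change = 3.0848 − 3.4722 = -0.39 K.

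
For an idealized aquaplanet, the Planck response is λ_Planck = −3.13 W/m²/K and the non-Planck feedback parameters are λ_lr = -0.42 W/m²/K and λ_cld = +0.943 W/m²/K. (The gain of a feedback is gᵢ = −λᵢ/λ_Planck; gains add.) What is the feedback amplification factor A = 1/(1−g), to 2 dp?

Convert to gains: g_lr = -0.42/3.13 = -0.1342; g_cld = 0.943/3.13 = 0.3013.
Total gain g = 0.1671.
A = 1/(1 − 0.1671) = 1.20.

1.20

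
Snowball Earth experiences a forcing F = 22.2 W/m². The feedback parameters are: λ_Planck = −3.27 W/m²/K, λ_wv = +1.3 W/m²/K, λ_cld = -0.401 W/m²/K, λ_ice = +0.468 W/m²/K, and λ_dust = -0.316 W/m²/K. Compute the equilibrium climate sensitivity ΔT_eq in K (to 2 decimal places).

Net feedback parameter λ = (−3.27) + (+1.3) + (-0.401) + (+0.468) + (-0.316) = -2.219 W/m²/K.
ΔT = −F/λ = −22.2/(-2.219) = 10.00 K.

10.00 K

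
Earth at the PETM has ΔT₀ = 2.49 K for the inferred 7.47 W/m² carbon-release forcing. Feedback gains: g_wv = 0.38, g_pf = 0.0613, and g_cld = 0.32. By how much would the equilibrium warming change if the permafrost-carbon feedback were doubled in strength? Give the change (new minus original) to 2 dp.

Original: g = 0.7613, ΔT = 2.49/(1−0.7613) = 10.4315 K.
With doubled permafrost-carbon: g' = 0.8226, ΔT' = 2.49/(1−0.8226) = 14.0361 K.
Change = 14.0361 − 10.4315 = 3.60 K.

3.60 K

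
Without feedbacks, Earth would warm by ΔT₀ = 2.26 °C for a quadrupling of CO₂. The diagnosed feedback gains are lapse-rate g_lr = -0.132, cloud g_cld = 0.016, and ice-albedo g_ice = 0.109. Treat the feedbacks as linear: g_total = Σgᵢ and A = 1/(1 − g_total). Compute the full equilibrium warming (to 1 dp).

2.2 °C

Total gain g = -0.132 + 0.016 + 0.109 = -0.007.
Amplification A = 1/(1 + 0.007) = 0.993.
ΔT = 2.26 × 0.993 = 2.2 °C.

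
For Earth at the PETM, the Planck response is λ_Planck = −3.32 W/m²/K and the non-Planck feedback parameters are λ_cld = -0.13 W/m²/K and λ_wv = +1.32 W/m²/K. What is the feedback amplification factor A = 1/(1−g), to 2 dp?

1.56

Convert to gains: g_cld = -0.13/3.32 = -0.03916; g_wv = 1.32/3.32 = 0.3976.
Total gain g = 0.35844.
A = 1/(1 − 0.35844) = 1.56.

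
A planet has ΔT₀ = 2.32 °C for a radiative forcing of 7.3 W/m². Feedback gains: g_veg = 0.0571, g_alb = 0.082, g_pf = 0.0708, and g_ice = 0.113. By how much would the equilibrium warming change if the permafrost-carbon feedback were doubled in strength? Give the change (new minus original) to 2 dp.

0.40 °C

Original: g = 0.3229, ΔT = 2.32/(1−0.3229) = 3.4264 °C.
With doubled permafrost-carbon: g' = 0.3937, ΔT' = 2.32/(1−0.3937) = 3.8265 °C.
Change = 3.8265 − 3.4264 = 0.40 °C.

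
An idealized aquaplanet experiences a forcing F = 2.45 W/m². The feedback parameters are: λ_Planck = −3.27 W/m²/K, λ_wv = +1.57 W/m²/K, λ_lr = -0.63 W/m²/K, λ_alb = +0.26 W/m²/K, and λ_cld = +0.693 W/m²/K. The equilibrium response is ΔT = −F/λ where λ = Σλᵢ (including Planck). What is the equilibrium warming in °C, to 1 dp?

Net feedback parameter λ = (−3.27) + (+1.57) + (-0.63) + (+0.26) + (+0.693) = -1.377 W/m²/K.
ΔT = −F/λ = −2.45/(-1.377) = 1.8 °C.

1.8 °C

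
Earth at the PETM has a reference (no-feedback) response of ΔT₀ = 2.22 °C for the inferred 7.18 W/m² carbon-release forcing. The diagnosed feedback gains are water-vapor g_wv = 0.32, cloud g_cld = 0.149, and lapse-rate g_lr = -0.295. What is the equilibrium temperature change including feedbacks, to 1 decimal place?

Total gain g = 0.32 + 0.149 − 0.295 = 0.174.
Amplification A = 1/(1 − 0.174) = 1.211.
ΔT = 2.22 × 1.211 = 2.7 °C.

2.7 °C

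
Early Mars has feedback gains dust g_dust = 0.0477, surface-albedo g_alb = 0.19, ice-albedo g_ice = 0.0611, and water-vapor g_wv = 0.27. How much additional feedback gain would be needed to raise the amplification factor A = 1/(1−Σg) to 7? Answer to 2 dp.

0.29

Current total gain = 0.5688.
Target gain for A = 7: g* = 1 − 1/7 = 0.8571.
Additional gain needed = 0.8571 − 0.5688 = 0.29.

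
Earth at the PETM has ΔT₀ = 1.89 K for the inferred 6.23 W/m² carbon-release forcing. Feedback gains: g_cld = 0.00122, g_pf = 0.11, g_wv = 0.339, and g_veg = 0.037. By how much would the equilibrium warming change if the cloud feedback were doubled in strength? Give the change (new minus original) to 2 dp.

Original: g = 0.48722, ΔT = 1.89/(1−0.48722) = 3.6858 K.
With doubled cloud: g' = 0.48844, ΔT' = 1.89/(1−0.48844) = 3.6946 K.
Change = 3.6946 − 3.6858 = 0.01 K.

0.01 K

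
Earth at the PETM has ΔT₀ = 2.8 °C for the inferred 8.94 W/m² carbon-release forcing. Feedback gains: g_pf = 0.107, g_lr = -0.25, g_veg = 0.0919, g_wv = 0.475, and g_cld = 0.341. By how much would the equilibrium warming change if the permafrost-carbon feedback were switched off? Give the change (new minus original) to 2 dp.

-3.73 °C

Original: g = 0.7649, ΔT = 2.8/(1−0.7649) = 11.9098 °C.
Without permafrost-carbon: g' = 0.6579, ΔT' = 2.8/(1−0.6579) = 8.1847 °C.
Change = 8.1847 − 11.9098 = -3.73 °C.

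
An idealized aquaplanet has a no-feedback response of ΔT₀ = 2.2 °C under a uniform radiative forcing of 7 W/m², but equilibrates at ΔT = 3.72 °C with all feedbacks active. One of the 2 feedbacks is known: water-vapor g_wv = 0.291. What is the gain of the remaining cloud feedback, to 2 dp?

Amplification A = ΔT/ΔT₀ = 3.72/2.2 = 1.691.
Total gain g = 1 − 1/A = 1 − 1/1.691 = 0.4086.
The known gain is 0.291.
g_cld = 0.4086 − 0.291 = 0.12.

0.12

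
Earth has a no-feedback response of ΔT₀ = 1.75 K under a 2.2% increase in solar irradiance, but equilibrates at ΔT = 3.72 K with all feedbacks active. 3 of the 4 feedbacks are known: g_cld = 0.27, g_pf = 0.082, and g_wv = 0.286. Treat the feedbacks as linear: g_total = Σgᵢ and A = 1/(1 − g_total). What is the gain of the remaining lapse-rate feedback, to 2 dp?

-0.11

Amplification A = ΔT/ΔT₀ = 3.72/1.75 = 2.126.
Total gain g = 1 − 1/A = 1 − 1/2.126 = 0.5296.
Known gains sum to 0.27 + 0.082 + 0.286 = 0.638.
g_lr = 0.5296 − 0.638 = -0.11.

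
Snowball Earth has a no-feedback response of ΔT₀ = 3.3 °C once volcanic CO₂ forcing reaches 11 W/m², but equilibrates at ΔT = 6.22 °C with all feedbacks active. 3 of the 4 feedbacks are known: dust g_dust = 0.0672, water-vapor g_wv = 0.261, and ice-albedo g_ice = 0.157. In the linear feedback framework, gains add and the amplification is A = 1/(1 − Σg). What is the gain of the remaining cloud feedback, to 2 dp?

Amplification A = ΔT/ΔT₀ = 6.22/3.3 = 1.885.
Total gain g = 1 − 1/A = 1 − 1/1.885 = 0.4695.
Known gains sum to 0.0672 + 0.261 + 0.157 = 0.4852.
g_cld = 0.4695 − 0.4852 = -0.02.

-0.02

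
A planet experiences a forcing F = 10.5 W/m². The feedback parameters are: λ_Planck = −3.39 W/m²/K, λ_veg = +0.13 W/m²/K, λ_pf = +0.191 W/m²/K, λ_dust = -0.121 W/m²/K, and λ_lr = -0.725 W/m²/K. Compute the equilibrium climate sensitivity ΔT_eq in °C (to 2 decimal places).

Net feedback parameter λ = (−3.39) + (+0.13) + (+0.191) + (-0.121) + (-0.725) = -3.915 W/m²/K.
ΔT = −F/λ = −10.5/(-3.915) = 2.68 °C.

2.68 °C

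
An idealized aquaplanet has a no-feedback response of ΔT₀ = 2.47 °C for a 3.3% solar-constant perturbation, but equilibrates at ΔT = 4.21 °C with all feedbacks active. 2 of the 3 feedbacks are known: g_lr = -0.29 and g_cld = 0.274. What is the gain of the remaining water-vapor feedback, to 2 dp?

0.43

Amplification A = ΔT/ΔT₀ = 4.21/2.47 = 1.704.
Total gain g = 1 − 1/A = 1 − 1/1.704 = 0.4131.
Known gains sum to -0.29 + 0.274 = -0.016.
g_wv = 0.4131 + 0.016 = 0.43.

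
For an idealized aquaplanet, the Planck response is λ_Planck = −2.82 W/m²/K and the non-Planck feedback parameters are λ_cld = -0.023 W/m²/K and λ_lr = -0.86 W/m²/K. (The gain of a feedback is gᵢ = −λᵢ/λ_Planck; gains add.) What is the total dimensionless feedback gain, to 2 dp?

-0.31

Convert to gains: g_cld = -0.023/2.82 = -0.008156; g_lr = -0.86/2.82 = -0.305.
Total gain g = -0.313156.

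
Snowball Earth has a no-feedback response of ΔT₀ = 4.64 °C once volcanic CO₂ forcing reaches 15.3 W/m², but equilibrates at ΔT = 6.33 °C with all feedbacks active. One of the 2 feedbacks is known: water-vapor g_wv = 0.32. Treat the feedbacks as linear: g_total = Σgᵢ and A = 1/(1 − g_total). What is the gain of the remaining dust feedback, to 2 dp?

Amplification A = ΔT/ΔT₀ = 6.33/4.64 = 1.364.
Total gain g = 1 − 1/A = 1 − 1/1.364 = 0.2669.
The known gain is 0.32.
g_dust = 0.2669 − 0.32 = -0.05.

-0.05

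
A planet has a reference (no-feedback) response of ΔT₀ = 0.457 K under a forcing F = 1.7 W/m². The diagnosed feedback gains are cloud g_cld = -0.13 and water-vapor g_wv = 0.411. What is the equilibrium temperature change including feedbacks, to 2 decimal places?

0.64 K

Total gain g = -0.13 + 0.411 = 0.281.
Amplification A = 1/(1 − 0.281) = 1.391.
ΔT = 0.457 × 1.391 = 0.64 K.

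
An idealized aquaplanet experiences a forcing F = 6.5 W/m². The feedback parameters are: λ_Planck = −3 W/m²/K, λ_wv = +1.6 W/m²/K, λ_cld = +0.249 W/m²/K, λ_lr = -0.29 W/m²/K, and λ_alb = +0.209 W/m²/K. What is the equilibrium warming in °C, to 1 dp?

Net feedback parameter λ = (−3) + (+1.6) + (+0.249) + (-0.29) + (+0.209) = -1.232 W/m²/K.
ΔT = −F/λ = −6.5/(-1.232) = 5.3 °C.

5.3 °C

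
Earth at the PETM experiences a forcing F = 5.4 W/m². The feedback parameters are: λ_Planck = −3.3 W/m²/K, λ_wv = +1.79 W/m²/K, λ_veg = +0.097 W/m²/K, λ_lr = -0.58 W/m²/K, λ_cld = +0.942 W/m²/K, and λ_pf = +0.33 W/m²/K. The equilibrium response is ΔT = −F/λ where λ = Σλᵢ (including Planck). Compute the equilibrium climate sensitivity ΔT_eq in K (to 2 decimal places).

Net feedback parameter λ = (−3.3) + (+1.79) + (+0.097) + (-0.58) + (+0.942) + (+0.33) = -0.721 W/m²/K.
ΔT = −F/λ = −5.4/(-0.721) = 7.49 K.

7.49 K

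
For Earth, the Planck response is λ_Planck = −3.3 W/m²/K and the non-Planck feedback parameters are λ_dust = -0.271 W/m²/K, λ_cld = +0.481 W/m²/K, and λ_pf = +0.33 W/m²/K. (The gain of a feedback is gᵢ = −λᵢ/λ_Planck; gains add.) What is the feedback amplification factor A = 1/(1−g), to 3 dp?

1.196

Convert to gains: g_dust = -0.271/3.3 = -0.08212; g_cld = 0.481/3.3 = 0.1458; g_pf = 0.33/3.3 = 0.1.
Total gain g = 0.16368.
A = 1/(1 − 0.16368) = 1.196.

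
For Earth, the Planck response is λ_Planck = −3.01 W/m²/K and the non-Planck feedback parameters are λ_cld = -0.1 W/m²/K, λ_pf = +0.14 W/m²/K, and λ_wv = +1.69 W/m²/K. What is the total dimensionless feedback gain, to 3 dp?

Convert to gains: g_cld = -0.1/3.01 = -0.03322; g_pf = 0.14/3.01 = 0.04651; g_wv = 1.69/3.01 = 0.5615.
Total gain g = 0.57479.

0.575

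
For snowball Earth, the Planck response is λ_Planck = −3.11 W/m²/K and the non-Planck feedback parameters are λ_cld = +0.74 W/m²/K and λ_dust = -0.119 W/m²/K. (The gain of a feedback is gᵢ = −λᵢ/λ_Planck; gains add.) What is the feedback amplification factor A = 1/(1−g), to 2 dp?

Convert to gains: g_cld = 0.74/3.11 = 0.2379; g_dust = -0.119/3.11 = -0.03826.
Total gain g = 0.19964.
A = 1/(1 − 0.19964) = 1.25.

1.25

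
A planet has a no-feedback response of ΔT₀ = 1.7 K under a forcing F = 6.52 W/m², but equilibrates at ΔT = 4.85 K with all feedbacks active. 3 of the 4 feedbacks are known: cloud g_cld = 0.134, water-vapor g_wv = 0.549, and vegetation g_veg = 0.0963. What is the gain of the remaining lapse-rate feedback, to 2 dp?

-0.13

Amplification A = ΔT/ΔT₀ = 4.85/1.7 = 2.853.
Total gain g = 1 − 1/A = 1 − 1/2.853 = 0.6495.
Known gains sum to 0.134 + 0.549 + 0.0963 = 0.7793.
g_lr = 0.6495 − 0.7793 = -0.13.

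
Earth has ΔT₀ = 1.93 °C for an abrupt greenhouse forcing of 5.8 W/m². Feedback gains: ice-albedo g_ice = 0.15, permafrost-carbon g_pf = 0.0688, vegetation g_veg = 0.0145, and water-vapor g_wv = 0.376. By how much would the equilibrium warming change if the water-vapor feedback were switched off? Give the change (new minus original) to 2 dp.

-2.42 °C

Original: g = 0.6093, ΔT = 1.93/(1−0.6093) = 4.9399 °C.
Without water-vapor: g' = 0.2333, ΔT' = 1.93/(1−0.2333) = 2.5173 °C.
Change = 2.5173 − 4.9399 = -2.42 °C.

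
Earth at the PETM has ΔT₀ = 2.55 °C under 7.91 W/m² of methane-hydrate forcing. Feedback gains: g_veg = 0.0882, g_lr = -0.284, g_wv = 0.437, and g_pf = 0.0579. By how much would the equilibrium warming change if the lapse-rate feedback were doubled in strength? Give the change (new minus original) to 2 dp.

-1.05 °C

Original: g = 0.2991, ΔT = 2.55/(1−0.2991) = 3.6382 °C.
With doubled lapse-rate: g' = 0.0151, ΔT' = 2.55/(1−0.0151) = 2.5891 °C.
Change = 2.5891 − 3.6382 = -1.05 °C.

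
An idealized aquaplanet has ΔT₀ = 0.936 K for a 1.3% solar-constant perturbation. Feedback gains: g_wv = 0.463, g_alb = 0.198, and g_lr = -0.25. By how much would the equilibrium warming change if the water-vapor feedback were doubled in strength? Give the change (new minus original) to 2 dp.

Original: g = 0.411, ΔT = 0.936/(1−0.411) = 1.5891 K.
With doubled water-vapor: g' = 0.874, ΔT' = 0.936/(1−0.874) = 7.4286 K.
Change = 7.4286 − 1.5891 = 5.84 K.

5.84 K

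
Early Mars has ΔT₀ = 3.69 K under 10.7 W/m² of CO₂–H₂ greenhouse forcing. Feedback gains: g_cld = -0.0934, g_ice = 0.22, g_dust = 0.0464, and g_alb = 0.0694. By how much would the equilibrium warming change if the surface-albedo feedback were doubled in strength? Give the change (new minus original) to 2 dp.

Original: g = 0.2424, ΔT = 3.69/(1−0.2424) = 4.8706 K.
With doubled surface-albedo: g' = 0.3118, ΔT' = 3.69/(1−0.3118) = 5.3618 K.
Change = 5.3618 − 4.8706 = 0.49 K.

0.49 K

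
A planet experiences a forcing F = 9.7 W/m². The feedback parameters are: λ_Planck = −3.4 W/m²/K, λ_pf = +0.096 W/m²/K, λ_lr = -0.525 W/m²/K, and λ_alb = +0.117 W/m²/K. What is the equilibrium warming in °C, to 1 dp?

Net feedback parameter λ = (−3.4) + (+0.096) + (-0.525) + (+0.117) = -3.712 W/m²/K.
ΔT = −F/λ = −9.7/(-3.712) = 2.6 °C.

2.6 °C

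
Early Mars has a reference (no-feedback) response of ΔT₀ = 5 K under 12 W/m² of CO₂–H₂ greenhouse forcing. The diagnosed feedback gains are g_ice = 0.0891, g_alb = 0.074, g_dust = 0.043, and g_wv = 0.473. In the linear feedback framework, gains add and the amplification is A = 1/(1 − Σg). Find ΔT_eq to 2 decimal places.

15.58 K

Total gain g = 0.0891 + 0.074 + 0.043 + 0.473 = 0.6791.
Amplification A = 1/(1 − 0.6791) = 3.116.
ΔT = 5 × 3.116 = 15.58 K.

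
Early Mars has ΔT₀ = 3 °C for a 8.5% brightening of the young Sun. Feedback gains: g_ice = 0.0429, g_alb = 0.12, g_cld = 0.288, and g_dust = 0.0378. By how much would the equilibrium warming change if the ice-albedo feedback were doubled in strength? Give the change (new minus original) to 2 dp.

Original: g = 0.4887, ΔT = 3/(1−0.4887) = 5.8674 °C.
With doubled ice-albedo: g' = 0.5316, ΔT' = 3/(1−0.5316) = 6.4048 °C.
Change = 6.4048 − 5.8674 = 0.54 °C.

0.54 °C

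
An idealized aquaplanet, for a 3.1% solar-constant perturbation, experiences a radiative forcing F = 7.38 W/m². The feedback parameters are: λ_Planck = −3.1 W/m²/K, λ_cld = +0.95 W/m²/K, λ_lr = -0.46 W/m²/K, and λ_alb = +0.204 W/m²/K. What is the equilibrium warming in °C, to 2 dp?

3.07 °C

Net feedback parameter λ = (−3.1) + (+0.95) + (-0.46) + (+0.204) = -2.406 W/m²/K.
ΔT = −F/λ = −7.38/(-2.406) = 3.07 °C.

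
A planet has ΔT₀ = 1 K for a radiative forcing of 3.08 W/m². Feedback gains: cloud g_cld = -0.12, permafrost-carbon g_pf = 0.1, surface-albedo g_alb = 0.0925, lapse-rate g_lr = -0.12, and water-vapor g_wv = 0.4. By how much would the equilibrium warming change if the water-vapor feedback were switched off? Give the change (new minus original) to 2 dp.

-0.59 K

Original: g = 0.3525, ΔT = 1/(1−0.3525) = 1.5444 K.
Without water-vapor: g' = -0.0475, ΔT' = 1/(1+0.0475) = 0.9547 K.
Change = 0.9547 − 1.5444 = -0.59 K.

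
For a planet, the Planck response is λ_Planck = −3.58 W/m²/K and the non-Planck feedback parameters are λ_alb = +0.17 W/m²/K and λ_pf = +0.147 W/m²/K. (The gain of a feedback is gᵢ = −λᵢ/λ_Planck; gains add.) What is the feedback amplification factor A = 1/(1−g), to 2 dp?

1.10

Convert to gains: g_alb = 0.17/3.58 = 0.04749; g_pf = 0.147/3.58 = 0.04106.
Total gain g = 0.08855.
A = 1/(1 − 0.08855) = 1.10.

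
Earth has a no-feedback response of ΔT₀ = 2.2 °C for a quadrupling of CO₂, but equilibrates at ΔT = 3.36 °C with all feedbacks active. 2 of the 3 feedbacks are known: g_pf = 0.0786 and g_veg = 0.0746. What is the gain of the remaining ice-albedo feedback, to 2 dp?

Amplification A = ΔT/ΔT₀ = 3.36/2.2 = 1.527.
Total gain g = 1 − 1/A = 1 − 1/1.527 = 0.3451.
Known gains sum to 0.0786 + 0.0746 = 0.1532.
g_ice = 0.3451 − 0.1532 = 0.19.

0.19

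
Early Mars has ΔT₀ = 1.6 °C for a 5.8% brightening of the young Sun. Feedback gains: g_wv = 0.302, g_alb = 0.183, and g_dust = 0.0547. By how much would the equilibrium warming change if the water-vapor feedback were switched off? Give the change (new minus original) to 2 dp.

-1.38 °C

Original: g = 0.5397, ΔT = 1.6/(1−0.5397) = 3.4760 °C.
Without water-vapor: g' = 0.2377, ΔT' = 1.6/(1−0.2377) = 2.0989 °C.
Change = 2.0989 − 3.4760 = -1.38 °C.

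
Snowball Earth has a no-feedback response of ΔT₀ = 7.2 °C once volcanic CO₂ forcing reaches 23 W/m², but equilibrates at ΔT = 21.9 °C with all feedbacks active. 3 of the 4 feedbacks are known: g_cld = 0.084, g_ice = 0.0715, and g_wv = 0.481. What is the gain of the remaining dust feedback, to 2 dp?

0.03

Amplification A = ΔT/ΔT₀ = 21.9/7.2 = 3.042.
Total gain g = 1 − 1/A = 1 − 1/3.042 = 0.6713.
Known gains sum to 0.084 + 0.0715 + 0.481 = 0.6365.
g_dust = 0.6713 − 0.6365 = 0.03.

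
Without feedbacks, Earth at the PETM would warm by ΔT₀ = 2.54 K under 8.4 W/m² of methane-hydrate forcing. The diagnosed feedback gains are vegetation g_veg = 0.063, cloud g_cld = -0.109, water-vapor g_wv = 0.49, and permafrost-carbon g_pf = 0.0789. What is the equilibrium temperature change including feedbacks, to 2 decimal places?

Total gain g = 0.063 − 0.109 + 0.49 + 0.0789 = 0.5229.
Amplification A = 1/(1 − 0.5229) = 2.096.
ΔT = 2.54 × 2.096 = 5.32 K.

5.32 K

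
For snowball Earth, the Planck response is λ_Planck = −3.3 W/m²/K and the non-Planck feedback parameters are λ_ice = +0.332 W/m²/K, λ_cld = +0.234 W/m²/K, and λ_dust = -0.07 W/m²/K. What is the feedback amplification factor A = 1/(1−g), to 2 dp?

Convert to gains: g_ice = 0.332/3.3 = 0.1006; g_cld = 0.234/3.3 = 0.07091; g_dust = -0.07/3.3 = -0.02121.
Total gain g = 0.1503.
A = 1/(1 − 0.1503) = 1.18.

1.18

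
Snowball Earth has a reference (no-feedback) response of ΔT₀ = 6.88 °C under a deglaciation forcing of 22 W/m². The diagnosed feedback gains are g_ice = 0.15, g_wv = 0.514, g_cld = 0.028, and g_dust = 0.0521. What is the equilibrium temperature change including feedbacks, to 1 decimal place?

Total gain g = 0.15 + 0.514 + 0.028 + 0.0521 = 0.7441.
Amplification A = 1/(1 − 0.7441) = 3.908.
ΔT = 6.88 × 3.908 = 26.9 °C.

26.9 °C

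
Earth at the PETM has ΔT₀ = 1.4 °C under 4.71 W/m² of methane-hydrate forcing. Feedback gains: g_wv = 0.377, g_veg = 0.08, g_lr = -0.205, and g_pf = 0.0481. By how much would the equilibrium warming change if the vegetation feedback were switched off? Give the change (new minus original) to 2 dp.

Original: g = 0.3001, ΔT = 1.4/(1−0.3001) = 2.0003 °C.
Without vegetation: g' = 0.2201, ΔT' = 1.4/(1−0.2201) = 1.7951 °C.
Change = 1.7951 − 2.0003 = -0.21 °C.

-0.21 °C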